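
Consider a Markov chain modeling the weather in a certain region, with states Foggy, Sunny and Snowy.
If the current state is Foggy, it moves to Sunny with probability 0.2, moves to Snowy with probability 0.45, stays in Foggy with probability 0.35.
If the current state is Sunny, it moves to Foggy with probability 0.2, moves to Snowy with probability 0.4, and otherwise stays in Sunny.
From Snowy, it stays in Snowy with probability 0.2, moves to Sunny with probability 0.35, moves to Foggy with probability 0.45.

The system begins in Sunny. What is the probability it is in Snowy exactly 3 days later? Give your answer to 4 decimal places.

0.3505

Propagate the distribution vector 3 days from Sunny.
After 0 days: (0.0000, 1.0000, 0.0000)
After 1 day: (0.2000, 0.4000, 0.4000)
After 2 days: (0.3300, 0.3400, 0.3300)
After 3 days: (0.3320, 0.3175, 0.3505)
P(in Snowy after 3 days) = 0.3505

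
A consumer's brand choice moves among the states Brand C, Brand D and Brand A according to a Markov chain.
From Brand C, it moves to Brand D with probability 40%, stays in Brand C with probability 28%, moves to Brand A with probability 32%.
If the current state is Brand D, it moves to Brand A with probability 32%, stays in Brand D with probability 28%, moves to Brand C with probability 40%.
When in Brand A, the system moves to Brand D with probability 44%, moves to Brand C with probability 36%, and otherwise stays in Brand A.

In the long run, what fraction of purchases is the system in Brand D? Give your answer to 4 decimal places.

Let the stationary distribution be π with π = πP and π_1 + π_2 + π_3 = 1.
π_1 = 0.28·π_1 + 0.4·π_2 + 0.36·π_3
π_2 = 0.4·π_1 + 0.28·π_2 + 0.44·π_3
Solving with the normalization constraint gives π = (0.3469, 0.3673, 0.2857).
So the stationary probability of Brand D is 0.3673.

0.3673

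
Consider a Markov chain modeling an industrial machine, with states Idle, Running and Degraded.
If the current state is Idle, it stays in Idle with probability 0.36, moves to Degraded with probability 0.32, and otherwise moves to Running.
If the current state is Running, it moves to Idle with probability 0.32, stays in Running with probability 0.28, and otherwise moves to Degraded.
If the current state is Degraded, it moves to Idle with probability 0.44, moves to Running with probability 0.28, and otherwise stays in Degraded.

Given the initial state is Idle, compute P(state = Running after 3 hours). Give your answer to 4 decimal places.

0.2949

Propagate the distribution vector 3 hours from Idle.
After 0 hours: (1.0000, 0.0000, 0.0000)
After 1 hour: (0.3600, 0.3200, 0.3200)
After 2 hours: (0.3728, 0.2944, 0.3328)
After 3 hours: (0.3748, 0.2949, 0.3302)
P(in Running after 3 hours) = 0.2949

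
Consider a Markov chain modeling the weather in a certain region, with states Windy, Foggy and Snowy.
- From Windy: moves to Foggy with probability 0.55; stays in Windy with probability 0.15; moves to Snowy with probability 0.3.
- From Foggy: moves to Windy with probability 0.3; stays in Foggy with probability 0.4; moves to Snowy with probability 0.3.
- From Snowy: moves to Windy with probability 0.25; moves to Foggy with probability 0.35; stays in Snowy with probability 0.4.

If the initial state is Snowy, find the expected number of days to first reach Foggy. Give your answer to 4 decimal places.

2.5287

Let t(s) be the expected number of days to first reach Foggy from state s, with t(Foggy) = 0. Conditioning on the first day:
t(Windy) = 1 + 0.15·t(Windy) + 0.3·t(Snowy)
t(Snowy) = 1 + 0.25·t(Windy) + 0.4·t(Snowy)
Solving: t(Windy) = 2.0690, t(Snowy) = 2.5287.
Expected days from Snowy to Foggy: 2.5287.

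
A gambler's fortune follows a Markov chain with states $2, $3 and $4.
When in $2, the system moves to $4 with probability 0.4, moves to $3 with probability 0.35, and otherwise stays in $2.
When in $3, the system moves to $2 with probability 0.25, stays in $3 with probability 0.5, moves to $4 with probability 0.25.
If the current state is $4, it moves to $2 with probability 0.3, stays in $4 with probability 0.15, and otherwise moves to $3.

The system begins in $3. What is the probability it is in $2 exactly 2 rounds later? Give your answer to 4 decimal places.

0.2625

Sum over the intermediate state after 1 round:
P = P($3→$2)·P($2→$2) + P($3→$3)·P($3→$2) + P($3→$4)·P($4→$2)
  = 0.25×0.25 + 0.5×0.25 + 0.25×0.3
  = 0.0625 + 0.1250 + 0.0750 = 0.2625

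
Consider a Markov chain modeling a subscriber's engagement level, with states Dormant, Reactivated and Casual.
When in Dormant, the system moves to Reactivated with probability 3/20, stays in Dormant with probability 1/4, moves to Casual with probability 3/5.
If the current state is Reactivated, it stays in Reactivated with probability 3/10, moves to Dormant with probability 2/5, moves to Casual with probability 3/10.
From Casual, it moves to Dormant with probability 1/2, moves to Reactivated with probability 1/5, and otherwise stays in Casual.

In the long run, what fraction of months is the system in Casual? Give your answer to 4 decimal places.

Let the stationary distribution be π with π = πP and π_1 + π_2 + π_3 = 1.
π_1 = 0.25·π_1 + 0.4·π_2 + 0.5·π_3
π_2 = 0.15·π_1 + 0.3·π_2 + 0.2·π_3
Solving with the normalization constraint gives π = (0.3839, 0.2009, 0.4152).
So the stationary probability of Casual is 0.4152.

0.4152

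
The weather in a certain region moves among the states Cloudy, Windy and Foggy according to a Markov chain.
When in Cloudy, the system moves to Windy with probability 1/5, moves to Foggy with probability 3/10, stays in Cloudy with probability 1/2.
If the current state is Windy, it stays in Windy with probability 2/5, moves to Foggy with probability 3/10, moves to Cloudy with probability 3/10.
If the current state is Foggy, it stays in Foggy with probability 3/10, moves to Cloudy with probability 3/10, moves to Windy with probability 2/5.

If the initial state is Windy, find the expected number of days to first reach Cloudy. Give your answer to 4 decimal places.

Let t(s) be the expected number of days to first reach Cloudy from state s, with t(Cloudy) = 0. Conditioning on the first day:
t(Windy) = 1 + 0.4·t(Windy) + 0.3·t(Foggy)
t(Foggy) = 1 + 0.4·t(Windy) + 0.3·t(Foggy)
Solving: t(Windy) = 3.3333, t(Foggy) = 3.3333.
Expected days from Windy to Cloudy: 3.3333.

3.3333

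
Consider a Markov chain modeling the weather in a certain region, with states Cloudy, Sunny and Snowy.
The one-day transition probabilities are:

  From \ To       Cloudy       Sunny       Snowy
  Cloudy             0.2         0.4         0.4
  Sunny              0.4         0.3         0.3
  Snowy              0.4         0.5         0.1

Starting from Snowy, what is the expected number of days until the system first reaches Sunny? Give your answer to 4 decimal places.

Let t(s) be the expected number of days to first reach Sunny from state s, with t(Sunny) = 0. Conditioning on the first day:
t(Cloudy) = 1 + 0.2·t(Cloudy) + 0.4·t(Snowy)
t(Snowy) = 1 + 0.4·t(Cloudy) + 0.1·t(Snowy)
Solving: t(Cloudy) = 2.3214, t(Snowy) = 2.1429.
Expected days from Snowy to Sunny: 2.1429.

2.1429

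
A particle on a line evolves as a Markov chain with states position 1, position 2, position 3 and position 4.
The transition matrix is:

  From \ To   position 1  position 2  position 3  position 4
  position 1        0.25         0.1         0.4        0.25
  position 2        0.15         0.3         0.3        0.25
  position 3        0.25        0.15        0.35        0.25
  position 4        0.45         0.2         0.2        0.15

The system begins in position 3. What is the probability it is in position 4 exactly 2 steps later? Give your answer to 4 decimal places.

Propagate the distribution vector 2 steps from position 3.
After 0 steps: (0.0000, 0.0000, 1.0000, 0.0000)
After 1 step: (0.2500, 0.1500, 0.3500, 0.2500)
After 2 steps: (0.2850, 0.1725, 0.3175, 0.2250)
P(in position 4 after 2 steps) = 0.2250

0.2250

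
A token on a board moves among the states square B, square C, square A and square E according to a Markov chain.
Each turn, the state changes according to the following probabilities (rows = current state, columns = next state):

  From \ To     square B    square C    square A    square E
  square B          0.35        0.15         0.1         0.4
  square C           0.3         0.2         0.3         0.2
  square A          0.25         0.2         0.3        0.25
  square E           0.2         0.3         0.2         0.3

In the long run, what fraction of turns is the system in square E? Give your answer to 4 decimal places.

0.2950

Let the stationary distribution be π with π = πP and π_1 + π_2 + π_3 + π_4 = 1.
π_1 = 0.35·π_1 + 0.3·π_2 + 0.25·π_3 + 0.2·π_4
π_2 = 0.15·π_1 + 0.2·π_2 + 0.2·π_3 + 0.3·π_4
π_3 = 0.1·π_1 + 0.3·π_2 + 0.3·π_3 + 0.2·π_4
Solving with the normalization constraint gives π = (0.2734, 0.2158, 0.2158, 0.2950).
So the stationary probability of square E is 0.2950.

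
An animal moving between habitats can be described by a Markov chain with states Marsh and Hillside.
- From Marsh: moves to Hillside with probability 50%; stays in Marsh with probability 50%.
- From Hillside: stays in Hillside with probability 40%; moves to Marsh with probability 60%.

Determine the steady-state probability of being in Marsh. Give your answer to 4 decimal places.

0.5455

Let the stationary distribution be π with π = πP and π_1 + π_2 = 1.
π_1 = 0.5·π_1 + 0.6·π_2
Solving with the normalization constraint gives π = (0.5455, 0.4545).
So the stationary probability of Marsh is 0.5455.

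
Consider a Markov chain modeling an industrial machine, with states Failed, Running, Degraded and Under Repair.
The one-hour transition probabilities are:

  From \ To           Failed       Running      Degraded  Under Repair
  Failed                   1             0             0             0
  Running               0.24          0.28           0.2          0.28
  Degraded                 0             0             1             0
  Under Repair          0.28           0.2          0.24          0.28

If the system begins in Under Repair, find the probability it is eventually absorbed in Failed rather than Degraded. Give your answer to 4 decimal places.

0.5398

Let h(s) be the probability of absorption at Failed starting from transient state s. Then h(Failed) = 1 and h(Degraded) = 0. By first-step analysis:
h(Running) = 0.24·1 + 0.28·h(Running) + 0.2·0 + 0.28·h(Under Repair)
h(Under Repair) = 0.28·1 + 0.2·h(Running) + 0.24·0 + 0.28·h(Under Repair)
Solving: h(Running) = 0.5433, h(Under Repair) = 0.5398.
Starting from Under Repair, the probability is 0.5398.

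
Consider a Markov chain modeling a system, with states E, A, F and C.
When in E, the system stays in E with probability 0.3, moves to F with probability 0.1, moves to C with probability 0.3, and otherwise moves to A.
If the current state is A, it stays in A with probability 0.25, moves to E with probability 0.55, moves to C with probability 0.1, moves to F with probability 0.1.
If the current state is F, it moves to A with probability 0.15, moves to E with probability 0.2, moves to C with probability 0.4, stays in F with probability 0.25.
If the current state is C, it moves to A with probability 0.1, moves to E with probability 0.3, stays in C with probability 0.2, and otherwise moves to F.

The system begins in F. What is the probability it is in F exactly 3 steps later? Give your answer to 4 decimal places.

0.2151

Propagate the distribution vector 3 steps from F.
After 0 steps: (0.0000, 0.0000, 1.0000, 0.0000)
After 1 step: (0.2000, 0.1500, 0.2500, 0.4000)
After 2 steps: (0.3125, 0.1750, 0.2575, 0.2550)
After 3 steps: (0.3180, 0.2016, 0.2151, 0.2653)
P(in F after 3 steps) = 0.2151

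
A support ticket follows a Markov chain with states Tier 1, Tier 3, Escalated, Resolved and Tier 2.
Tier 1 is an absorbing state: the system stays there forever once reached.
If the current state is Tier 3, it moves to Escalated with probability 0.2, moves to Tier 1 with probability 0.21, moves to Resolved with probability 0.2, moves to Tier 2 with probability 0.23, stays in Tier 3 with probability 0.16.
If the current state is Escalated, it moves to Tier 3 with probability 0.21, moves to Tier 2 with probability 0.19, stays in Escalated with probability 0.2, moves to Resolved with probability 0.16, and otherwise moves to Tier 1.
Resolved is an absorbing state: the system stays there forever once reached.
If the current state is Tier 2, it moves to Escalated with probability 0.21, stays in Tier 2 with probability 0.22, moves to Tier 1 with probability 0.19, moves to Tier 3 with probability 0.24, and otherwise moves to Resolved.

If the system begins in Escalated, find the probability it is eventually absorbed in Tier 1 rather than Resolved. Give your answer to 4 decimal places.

0.5767

Let h(s) be the probability of absorption at Tier 1 starting from transient state s. Then h(Tier 1) = 1 and h(Resolved) = 0. By first-step analysis:
h(Tier 3) = 0.21·1 + 0.16·h(Tier 3) + 0.2·h(Escalated) + 0.2·0 + 0.23·h(Tier 2)
h(Escalated) = 0.24·1 + 0.21·h(Tier 3) + 0.2·h(Escalated) + 0.16·0 + 0.19·h(Tier 2)
h(Tier 2) = 0.19·1 + 0.24·h(Tier 3) + 0.21·h(Escalated) + 0.14·0 + 0.22·h(Tier 2)
Solving: h(Tier 3) = 0.5422, h(Escalated) = 0.5767, h(Tier 2) = 0.5657.
Starting from Escalated, the probability is 0.5767.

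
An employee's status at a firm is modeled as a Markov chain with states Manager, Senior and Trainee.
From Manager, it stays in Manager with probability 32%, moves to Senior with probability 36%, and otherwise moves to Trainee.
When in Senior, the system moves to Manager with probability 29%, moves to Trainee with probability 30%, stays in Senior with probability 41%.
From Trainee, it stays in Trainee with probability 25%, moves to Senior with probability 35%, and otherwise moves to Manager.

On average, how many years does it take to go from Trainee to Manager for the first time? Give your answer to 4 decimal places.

2.7852

Let t(s) be the expected number of years to first reach Manager from state s, with t(Manager) = 0. Conditioning on the first year:
t(Senior) = 1 + 0.41·t(Senior) + 0.3·t(Trainee)
t(Trainee) = 1 + 0.35·t(Senior) + 0.25·t(Trainee)
Solving: t(Senior) = 3.1111, t(Trainee) = 2.7852.
Expected years from Trainee to Manager: 2.7852.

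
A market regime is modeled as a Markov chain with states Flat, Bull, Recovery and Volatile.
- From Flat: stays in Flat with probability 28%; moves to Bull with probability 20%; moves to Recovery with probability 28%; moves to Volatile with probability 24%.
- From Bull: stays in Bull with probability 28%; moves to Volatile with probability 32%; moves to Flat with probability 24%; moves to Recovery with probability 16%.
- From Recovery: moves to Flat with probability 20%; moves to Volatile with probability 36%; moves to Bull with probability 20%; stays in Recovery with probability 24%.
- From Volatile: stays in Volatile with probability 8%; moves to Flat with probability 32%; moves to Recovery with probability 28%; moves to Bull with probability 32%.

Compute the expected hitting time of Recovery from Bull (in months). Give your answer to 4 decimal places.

Let t(s) be the expected number of months to first reach Recovery from state s, with t(Recovery) = 0. Conditioning on the first month:
t(Flat) = 1 + 0.28·t(Flat) + 0.2·t(Bull) + 0.24·t(Volatile)
t(Bull) = 1 + 0.24·t(Flat) + 0.28·t(Bull) + 0.32·t(Volatile)
t(Volatile) = 1 + 0.32·t(Flat) + 0.32·t(Bull) + 0.08·t(Volatile)
Solving: t(Flat) = 3.9935, t(Bull) = 4.5191, t(Volatile) = 4.0478.
Expected months from Bull to Recovery: 4.5191.

4.5191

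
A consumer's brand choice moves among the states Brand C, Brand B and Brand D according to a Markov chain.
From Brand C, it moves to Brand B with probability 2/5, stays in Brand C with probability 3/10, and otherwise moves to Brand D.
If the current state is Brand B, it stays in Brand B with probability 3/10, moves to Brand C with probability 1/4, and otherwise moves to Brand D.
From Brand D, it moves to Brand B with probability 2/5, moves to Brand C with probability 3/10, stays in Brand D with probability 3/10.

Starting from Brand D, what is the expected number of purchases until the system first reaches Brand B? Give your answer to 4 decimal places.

Let t(s) be the expected number of purchases to first reach Brand B from state s, with t(Brand B) = 0. Conditioning on the first purchase:
t(Brand C) = 1 + 0.3·t(Brand C) + 0.3·t(Brand D)
t(Brand D) = 1 + 0.3·t(Brand C) + 0.3·t(Brand D)
Solving: t(Brand C) = 2.5000, t(Brand D) = 2.5000.
Expected purchases from Brand D to Brand B: 2.5000.

2.5000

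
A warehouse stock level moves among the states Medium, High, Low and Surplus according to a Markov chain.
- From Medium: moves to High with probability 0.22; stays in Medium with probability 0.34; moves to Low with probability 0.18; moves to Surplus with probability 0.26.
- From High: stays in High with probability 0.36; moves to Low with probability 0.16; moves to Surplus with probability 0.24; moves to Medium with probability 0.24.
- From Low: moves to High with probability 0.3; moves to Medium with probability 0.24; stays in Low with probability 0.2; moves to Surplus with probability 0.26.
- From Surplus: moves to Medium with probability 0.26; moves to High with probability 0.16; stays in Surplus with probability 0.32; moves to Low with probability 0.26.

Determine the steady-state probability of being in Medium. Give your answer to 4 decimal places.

0.2727

Let the stationary distribution be π with π = πP and π_1 + π_2 + π_3 + π_4 = 1.
π_1 = 0.34·π_1 + 0.24·π_2 + 0.24·π_3 + 0.26·π_4
π_2 = 0.22·π_1 + 0.36·π_2 + 0.3·π_3 + 0.16·π_4
π_3 = 0.18·π_1 + 0.16·π_2 + 0.2·π_3 + 0.26·π_4
Solving with the normalization constraint gives π = (0.2727, 0.2556, 0.2006, 0.2712).
So the stationary probability of Medium is 0.2727.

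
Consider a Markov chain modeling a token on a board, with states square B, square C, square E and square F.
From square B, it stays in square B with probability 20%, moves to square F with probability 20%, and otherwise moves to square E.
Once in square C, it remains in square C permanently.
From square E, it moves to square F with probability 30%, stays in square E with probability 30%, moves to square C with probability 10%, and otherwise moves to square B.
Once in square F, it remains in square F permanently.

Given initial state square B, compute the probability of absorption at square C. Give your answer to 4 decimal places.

0.1579

Let h(s) be the probability of absorption at square C starting from transient state s. Then h(square C) = 1 and h(square F) = 0. By first-step analysis:
h(square B) = 0.2·h(square B) + 0.6·h(square E) + 0.2·0
h(square E) = 0.3·h(square B) + 0.1·1 + 0.3·h(square E) + 0.3·0
Solving: h(square B) = 0.1579, h(square E) = 0.2105.
Starting from square B, the probability is 0.1579.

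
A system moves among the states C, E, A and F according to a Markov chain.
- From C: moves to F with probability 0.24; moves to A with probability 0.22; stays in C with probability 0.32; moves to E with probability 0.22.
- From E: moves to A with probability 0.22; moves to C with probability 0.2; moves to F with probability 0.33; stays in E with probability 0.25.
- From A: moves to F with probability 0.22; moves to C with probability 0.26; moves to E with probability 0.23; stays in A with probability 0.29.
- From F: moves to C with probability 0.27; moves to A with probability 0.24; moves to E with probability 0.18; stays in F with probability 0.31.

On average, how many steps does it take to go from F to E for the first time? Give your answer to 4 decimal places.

Let t(s) be the expected number of steps to first reach E from state s, with t(E) = 0. Conditioning on the first step:
t(C) = 1 + 0.32·t(C) + 0.22·t(A) + 0.24·t(F)
t(A) = 1 + 0.26·t(C) + 0.29·t(A) + 0.22·t(F)
t(F) = 1 + 0.27·t(C) + 0.24·t(A) + 0.31·t(F)
Solving: t(C) = 4.7102, t(A) = 4.6552, t(F) = 4.9116.
Expected steps from F to E: 4.9116.

4.9116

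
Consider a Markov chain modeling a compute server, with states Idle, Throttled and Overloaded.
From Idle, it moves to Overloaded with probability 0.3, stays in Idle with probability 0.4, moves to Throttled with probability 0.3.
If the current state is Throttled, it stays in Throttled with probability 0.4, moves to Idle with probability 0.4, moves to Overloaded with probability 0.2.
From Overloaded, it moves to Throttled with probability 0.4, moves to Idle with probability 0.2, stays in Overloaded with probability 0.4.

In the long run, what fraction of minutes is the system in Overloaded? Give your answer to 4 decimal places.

0.2927

Let the stationary distribution be π with π = πP and π_1 + π_2 + π_3 = 1.
π_1 = 0.4·π_1 + 0.4·π_2 + 0.2·π_3
π_2 = 0.3·π_1 + 0.4·π_2 + 0.4·π_3
Solving with the normalization constraint gives π = (0.3415, 0.3659, 0.2927).
So the stationary probability of Overloaded is 0.2927.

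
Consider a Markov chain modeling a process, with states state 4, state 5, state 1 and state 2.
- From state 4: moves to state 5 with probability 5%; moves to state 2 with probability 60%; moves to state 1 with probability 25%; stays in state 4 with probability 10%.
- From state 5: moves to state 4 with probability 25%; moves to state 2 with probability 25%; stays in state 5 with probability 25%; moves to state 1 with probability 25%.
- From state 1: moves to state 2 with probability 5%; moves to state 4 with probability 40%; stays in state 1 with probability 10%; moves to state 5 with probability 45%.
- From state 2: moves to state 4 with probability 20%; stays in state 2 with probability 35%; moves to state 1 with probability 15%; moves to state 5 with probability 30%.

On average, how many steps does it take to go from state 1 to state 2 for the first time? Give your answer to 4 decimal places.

Let t(s) be the expected number of steps to first reach state 2 from state s, with t(state 2) = 0. Conditioning on the first step:
t(state 4) = 1 + 0.1·t(state 4) + 0.05·t(state 5) + 0.25·t(state 1)
t(state 5) = 1 + 0.25·t(state 4) + 0.25·t(state 5) + 0.25·t(state 1)
t(state 1) = 1 + 0.4·t(state 4) + 0.45·t(state 5) + 0.1·t(state 1)
Solving: t(state 4) = 2.3780, t(state 5) = 3.4184, t(state 1) = 3.8772.
Expected steps from state 1 to state 2: 3.8772.

3.8772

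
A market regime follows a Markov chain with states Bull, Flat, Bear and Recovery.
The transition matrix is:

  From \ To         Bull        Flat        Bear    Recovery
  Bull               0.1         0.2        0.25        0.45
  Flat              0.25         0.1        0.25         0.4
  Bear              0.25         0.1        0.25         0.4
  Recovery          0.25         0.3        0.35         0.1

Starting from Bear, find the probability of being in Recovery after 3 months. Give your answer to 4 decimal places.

Propagate the distribution vector 3 months from Bear.
After 0 months: (0.0000, 0.0000, 1.0000, 0.0000)
After 1 month: (0.2500, 0.1000, 0.2500, 0.4000)
After 2 months: (0.2125, 0.2050, 0.2900, 0.2925)
After 3 months: (0.2181, 0.1798, 0.2793, 0.3229)
P(in Recovery after 3 months) = 0.3229

0.3229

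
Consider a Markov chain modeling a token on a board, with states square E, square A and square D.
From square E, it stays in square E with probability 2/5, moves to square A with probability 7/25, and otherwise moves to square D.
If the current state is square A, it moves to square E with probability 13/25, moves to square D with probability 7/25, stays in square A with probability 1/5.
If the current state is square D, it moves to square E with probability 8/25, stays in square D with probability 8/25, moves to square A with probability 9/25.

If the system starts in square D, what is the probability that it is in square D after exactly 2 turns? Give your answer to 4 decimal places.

Sum over the intermediate state after 1 turn:
P = P(square D→square E)·P(square E→square D) + P(square D→square A)·P(square A→square D) + P(square D→square D)·P(square D→square D)
  = 0.32×0.32 + 0.36×0.28 + 0.32×0.32
  = 0.1024 + 0.1008 + 0.1024 = 0.3056

0.3056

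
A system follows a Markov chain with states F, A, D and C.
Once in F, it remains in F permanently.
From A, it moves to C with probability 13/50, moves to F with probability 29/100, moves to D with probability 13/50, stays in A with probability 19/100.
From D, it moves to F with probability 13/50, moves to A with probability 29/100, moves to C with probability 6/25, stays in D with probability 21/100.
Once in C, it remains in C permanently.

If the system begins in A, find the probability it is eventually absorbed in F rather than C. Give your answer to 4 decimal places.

Let h(s) be the probability of absorption at F starting from transient state s. Then h(F) = 1 and h(C) = 0. By first-step analysis:
h(A) = 0.29·1 + 0.19·h(A) + 0.26·h(D) + 0.26·0
h(D) = 0.26·1 + 0.29·h(A) + 0.21·h(D) + 0.24·0
Solving: h(A) = 0.5256, h(D) = 0.5221.
Starting from A, the probability is 0.5256.

0.5256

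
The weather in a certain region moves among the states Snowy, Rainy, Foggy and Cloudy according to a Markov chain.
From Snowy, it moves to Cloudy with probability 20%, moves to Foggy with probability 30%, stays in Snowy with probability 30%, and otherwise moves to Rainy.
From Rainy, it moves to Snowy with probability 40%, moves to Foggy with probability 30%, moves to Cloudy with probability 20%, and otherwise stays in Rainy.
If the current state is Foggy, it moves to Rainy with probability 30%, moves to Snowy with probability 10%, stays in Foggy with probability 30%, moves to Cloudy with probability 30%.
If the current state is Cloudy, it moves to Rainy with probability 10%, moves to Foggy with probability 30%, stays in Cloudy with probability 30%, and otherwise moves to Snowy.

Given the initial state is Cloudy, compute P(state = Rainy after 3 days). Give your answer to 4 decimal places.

Propagate the distribution vector 3 days from Cloudy.
After 0 days: (0.0000, 0.0000, 0.0000, 1.0000)
After 1 day: (0.3000, 0.1000, 0.3000, 0.3000)
After 2 days: (0.2500, 0.1900, 0.3000, 0.2600)
After 3 days: (0.2590, 0.1850, 0.3000, 0.2560)
P(in Rainy after 3 days) = 0.1850

0.1850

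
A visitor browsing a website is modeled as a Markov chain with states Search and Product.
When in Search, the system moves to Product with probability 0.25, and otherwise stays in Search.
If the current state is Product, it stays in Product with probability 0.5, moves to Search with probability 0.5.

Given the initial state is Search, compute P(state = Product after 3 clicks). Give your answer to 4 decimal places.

Propagate the distribution vector 3 clicks from Search.
After 0 clicks: (1.0000, 0.0000)
After 1 click: (0.7500, 0.2500)
After 2 clicks: (0.6875, 0.3125)
After 3 clicks: (0.6719, 0.3281)
P(in Product after 3 clicks) = 0.3281

0.3281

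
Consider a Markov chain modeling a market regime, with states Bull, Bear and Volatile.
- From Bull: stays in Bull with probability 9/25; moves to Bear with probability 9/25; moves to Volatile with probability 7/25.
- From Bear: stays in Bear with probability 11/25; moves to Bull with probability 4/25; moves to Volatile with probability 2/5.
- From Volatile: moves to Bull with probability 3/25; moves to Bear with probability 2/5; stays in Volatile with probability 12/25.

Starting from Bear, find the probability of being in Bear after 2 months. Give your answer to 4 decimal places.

0.4112

Sum over the intermediate state after 1 month:
P = P(Bear→Bull)·P(Bull→Bear) + P(Bear→Bear)·P(Bear→Bear) + P(Bear→Volatile)·P(Volatile→Bear)
  = 0.16×0.36 + 0.44×0.44 + 0.4×0.4
  = 0.0576 + 0.1936 + 0.1600 = 0.4112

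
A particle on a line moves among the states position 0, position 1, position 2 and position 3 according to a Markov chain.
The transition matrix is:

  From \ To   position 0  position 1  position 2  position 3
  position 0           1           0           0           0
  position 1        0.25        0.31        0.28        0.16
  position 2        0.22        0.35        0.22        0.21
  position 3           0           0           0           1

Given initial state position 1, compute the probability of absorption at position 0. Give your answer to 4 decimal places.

Let h(s) be the probability of absorption at position 0 starting from transient state s. Then h(position 0) = 1 and h(position 3) = 0. By first-step analysis:
h(position 1) = 0.25·1 + 0.31·h(position 1) + 0.28·h(position 2) + 0.16·0
h(position 2) = 0.22·1 + 0.35·h(position 1) + 0.22·h(position 2) + 0.21·0
Solving: h(position 1) = 0.5829, h(position 2) = 0.5436.
Starting from position 1, the probability is 0.5829.

0.5829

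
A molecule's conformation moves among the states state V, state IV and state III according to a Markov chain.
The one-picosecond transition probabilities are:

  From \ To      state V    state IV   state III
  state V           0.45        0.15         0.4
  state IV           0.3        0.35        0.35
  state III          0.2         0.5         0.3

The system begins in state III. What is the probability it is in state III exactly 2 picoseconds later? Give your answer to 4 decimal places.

0.3450

Sum over the intermediate state after 1 picosecond:
P = P(state III→state V)·P(state V→state III) + P(state III→state IV)·P(state IV→state III) + P(state III→state III)·P(state III→state III)
  = 0.2×0.4 + 0.5×0.35 + 0.3×0.3
  = 0.0800 + 0.1750 + 0.0900 = 0.3450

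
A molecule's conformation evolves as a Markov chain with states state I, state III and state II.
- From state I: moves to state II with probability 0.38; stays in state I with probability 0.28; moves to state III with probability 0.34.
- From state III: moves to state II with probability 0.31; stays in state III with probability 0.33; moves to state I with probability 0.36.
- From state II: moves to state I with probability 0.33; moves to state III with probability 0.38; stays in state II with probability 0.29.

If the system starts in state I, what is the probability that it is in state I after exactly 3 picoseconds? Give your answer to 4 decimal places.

Propagate the distribution vector 3 picoseconds from state I.
After 0 picoseconds: (1.0000, 0.0000, 0.0000)
After 1 picosecond: (0.2800, 0.3400, 0.3800)
After 2 picoseconds: (0.3262, 0.3518, 0.3220)
After 3 picoseconds: (0.3242, 0.3494, 0.3264)
P(in state I after 3 picoseconds) = 0.3242

0.3242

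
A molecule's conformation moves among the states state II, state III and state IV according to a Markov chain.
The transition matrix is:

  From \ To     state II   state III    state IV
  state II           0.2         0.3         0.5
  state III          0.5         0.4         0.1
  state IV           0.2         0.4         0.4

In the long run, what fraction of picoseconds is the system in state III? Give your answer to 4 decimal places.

0.3689

Let the stationary distribution be π with π = πP and π_1 + π_2 + π_3 = 1.
π_1 = 0.2·π_1 + 0.5·π_2 + 0.2·π_3
π_2 = 0.3·π_1 + 0.4·π_2 + 0.4·π_3
Solving with the normalization constraint gives π = (0.3107, 0.3689, 0.3204).
So the stationary probability of state III is 0.3689.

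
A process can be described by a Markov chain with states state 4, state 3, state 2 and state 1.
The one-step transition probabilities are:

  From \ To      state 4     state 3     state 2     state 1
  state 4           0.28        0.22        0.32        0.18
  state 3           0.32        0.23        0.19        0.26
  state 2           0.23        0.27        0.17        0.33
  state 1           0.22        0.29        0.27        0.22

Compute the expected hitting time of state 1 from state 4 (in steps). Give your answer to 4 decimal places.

4.2274

Let t(s) be the expected number of steps to first reach state 1 from state s, with t(state 1) = 0. Conditioning on the first step:
t(state 4) = 1 + 0.28·t(state 4) + 0.22·t(state 3) + 0.32·t(state 2)
t(state 3) = 1 + 0.32·t(state 4) + 0.23·t(state 3) + 0.19·t(state 2)
t(state 2) = 1 + 0.23·t(state 4) + 0.27·t(state 3) + 0.17·t(state 2)
Solving: t(state 4) = 4.2274, t(state 3) = 3.9598, t(state 2) = 3.6644.
Expected steps from state 4 to state 1: 4.2274.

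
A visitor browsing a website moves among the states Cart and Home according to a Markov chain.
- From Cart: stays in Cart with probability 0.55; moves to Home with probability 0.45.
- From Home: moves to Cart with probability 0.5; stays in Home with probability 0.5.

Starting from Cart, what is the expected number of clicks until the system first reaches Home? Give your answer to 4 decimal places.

Let t(s) be the expected number of clicks to first reach Home from state s, with t(Home) = 0. Conditioning on the first click:
t(Cart) = 1 + 0.55·t(Cart)
Solving: t(Cart) = 2.2222.
Expected clicks from Cart to Home: 2.2222.

2.2222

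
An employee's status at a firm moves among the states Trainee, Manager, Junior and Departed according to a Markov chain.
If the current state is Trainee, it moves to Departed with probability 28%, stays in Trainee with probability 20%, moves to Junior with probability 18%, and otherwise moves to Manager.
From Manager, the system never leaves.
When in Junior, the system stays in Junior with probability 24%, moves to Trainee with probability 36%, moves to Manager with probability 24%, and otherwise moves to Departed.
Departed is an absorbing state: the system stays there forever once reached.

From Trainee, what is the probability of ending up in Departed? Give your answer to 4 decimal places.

0.4448

Let h(s) be the probability of absorption at Departed starting from transient state s. Then h(Departed) = 1 and h(Manager) = 0. By first-step analysis:
h(Trainee) = 0.2·h(Trainee) + 0.34·0 + 0.18·h(Junior) + 0.28·1
h(Junior) = 0.36·h(Trainee) + 0.24·0 + 0.24·h(Junior) + 0.16·1
Solving: h(Trainee) = 0.4448, h(Junior) = 0.4212.
Starting from Trainee, the probability is 0.4448.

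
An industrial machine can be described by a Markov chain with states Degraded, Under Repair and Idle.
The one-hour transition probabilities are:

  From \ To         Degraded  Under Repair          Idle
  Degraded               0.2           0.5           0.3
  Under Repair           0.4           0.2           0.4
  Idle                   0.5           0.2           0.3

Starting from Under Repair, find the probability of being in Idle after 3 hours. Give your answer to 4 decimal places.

Propagate the distribution vector 3 hours from Under Repair.
After 0 hours: (0.0000, 1.0000, 0.0000)
After 1 hour: (0.4000, 0.2000, 0.4000)
After 2 hours: (0.3600, 0.3200, 0.3200)
After 3 hours: (0.3600, 0.3080, 0.3320)
P(in Idle after 3 hours) = 0.3320

0.3320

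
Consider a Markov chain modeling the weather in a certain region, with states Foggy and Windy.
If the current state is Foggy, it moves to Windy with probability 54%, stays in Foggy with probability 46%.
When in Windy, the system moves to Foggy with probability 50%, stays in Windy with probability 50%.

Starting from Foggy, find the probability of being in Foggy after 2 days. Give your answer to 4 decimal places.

Sum over the intermediate state after 1 day:
P = P(Foggy→Foggy)·P(Foggy→Foggy) + P(Foggy→Windy)·P(Windy→Foggy)
  = 0.46×0.46 + 0.54×0.5
  = 0.2116 + 0.2700 = 0.4816

0.4816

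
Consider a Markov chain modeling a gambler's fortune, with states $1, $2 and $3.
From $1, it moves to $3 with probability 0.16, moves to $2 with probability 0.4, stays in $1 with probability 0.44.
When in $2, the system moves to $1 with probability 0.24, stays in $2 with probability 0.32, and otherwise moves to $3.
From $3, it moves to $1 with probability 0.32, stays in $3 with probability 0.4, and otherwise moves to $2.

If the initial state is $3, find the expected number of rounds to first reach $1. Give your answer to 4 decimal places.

3.3708

Let t(s) be the expected number of rounds to first reach $1 from state s, with t($1) = 0. Conditioning on the first round:
t($2) = 1 + 0.32·t($2) + 0.44·t($3)
t($3) = 1 + 0.28·t($2) + 0.4·t($3)
Solving: t($2) = 3.6517, t($3) = 3.3708.
Expected rounds from $3 to $1: 3.3708.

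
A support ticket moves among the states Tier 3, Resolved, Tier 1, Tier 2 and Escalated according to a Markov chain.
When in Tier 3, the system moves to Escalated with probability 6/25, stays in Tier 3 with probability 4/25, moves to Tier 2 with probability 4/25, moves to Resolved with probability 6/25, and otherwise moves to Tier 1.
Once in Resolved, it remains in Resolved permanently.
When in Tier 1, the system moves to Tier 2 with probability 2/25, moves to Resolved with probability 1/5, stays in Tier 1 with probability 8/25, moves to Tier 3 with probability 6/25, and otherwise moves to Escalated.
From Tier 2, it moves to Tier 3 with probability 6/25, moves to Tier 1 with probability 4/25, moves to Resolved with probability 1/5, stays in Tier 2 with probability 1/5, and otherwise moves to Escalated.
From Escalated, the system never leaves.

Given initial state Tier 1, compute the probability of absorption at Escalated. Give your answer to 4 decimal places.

0.4659

Let h(s) be the probability of absorption at Escalated starting from transient state s. Then h(Escalated) = 1 and h(Resolved) = 0. By first-step analysis:
h(Tier 3) = 0.16·h(Tier 3) + 0.24·0 + 0.2·h(Tier 1) + 0.16·h(Tier 2) + 0.24·1
h(Tier 1) = 0.24·h(Tier 3) + 0.2·0 + 0.32·h(Tier 1) + 0.08·h(Tier 2) + 0.16·1
h(Tier 2) = 0.24·h(Tier 3) + 0.2·0 + 0.16·h(Tier 1) + 0.2·h(Tier 2) + 0.2·1
Solving: h(Tier 3) = 0.4900, h(Tier 1) = 0.4659, h(Tier 2) = 0.4902.
Starting from Tier 1, the probability is 0.4659.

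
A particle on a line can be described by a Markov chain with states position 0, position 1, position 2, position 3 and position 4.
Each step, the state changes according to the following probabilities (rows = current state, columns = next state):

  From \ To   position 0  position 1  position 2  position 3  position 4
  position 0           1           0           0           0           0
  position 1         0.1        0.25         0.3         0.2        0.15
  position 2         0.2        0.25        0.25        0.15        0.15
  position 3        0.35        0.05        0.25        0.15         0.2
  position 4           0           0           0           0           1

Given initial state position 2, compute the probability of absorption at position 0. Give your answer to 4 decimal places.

0.5615

Let h(s) be the probability of absorption at position 0 starting from transient state s. Then h(position 0) = 1 and h(position 4) = 0. By first-step analysis:
h(position 1) = 0.1·1 + 0.25·h(position 1) + 0.3·h(position 2) + 0.2·h(position 3) + 0.15·0
h(position 2) = 0.2·1 + 0.25·h(position 1) + 0.25·h(position 2) + 0.15·h(position 3) + 0.15·0
h(position 3) = 0.35·1 + 0.05·h(position 1) + 0.25·h(position 2) + 0.15·h(position 3) + 0.2·0
Solving: h(position 1) = 0.5199, h(position 2) = 0.5615, h(position 3) = 0.6075.
Starting from position 2, the probability is 0.5615.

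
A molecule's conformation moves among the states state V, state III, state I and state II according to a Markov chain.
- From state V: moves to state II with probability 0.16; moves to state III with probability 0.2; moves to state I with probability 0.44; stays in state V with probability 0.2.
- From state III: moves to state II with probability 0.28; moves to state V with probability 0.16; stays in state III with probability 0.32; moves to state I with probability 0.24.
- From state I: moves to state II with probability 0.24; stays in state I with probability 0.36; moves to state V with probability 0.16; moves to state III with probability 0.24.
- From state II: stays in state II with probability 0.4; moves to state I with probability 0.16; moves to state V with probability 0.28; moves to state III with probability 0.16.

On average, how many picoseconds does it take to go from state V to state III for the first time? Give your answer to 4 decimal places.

4.9051

Let t(s) be the expected number of picoseconds to first reach state III from state s, with t(state III) = 0. Conditioning on the first picosecond:
t(state V) = 1 + 0.2·t(state V) + 0.44·t(state I) + 0.16·t(state II)
t(state I) = 1 + 0.16·t(state V) + 0.36·t(state I) + 0.24·t(state II)
t(state II) = 1 + 0.28·t(state V) + 0.16·t(state I) + 0.4·t(state II)
Solving: t(state V) = 4.9051, t(state I) = 4.7468, t(state II) = 5.2215.
Expected picoseconds from state V to state III: 4.9051.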